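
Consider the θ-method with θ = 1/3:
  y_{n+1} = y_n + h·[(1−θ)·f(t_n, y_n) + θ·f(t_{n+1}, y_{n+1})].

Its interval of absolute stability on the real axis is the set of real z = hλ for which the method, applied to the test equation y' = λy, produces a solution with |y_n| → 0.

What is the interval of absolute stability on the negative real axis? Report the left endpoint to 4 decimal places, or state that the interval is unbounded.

With y'=λy (z=hλ):
  y_{n+1} = y_n + z·[2/3·y_n + 1/3·y_{n+1}] ⇒ (1 − 1/3z)y_{n+1} = (1 + 2/3z)y_n
  Hence R(z) = (1 + 2/3z)/(1 − 1/3z).

Find x<0 with |R(x)|<1.
x=-0.85: |R|=0.3377
R=−1: 1+2/3x = −1+1/3x ⇒ -1/3x=2 ⇒ x=2/(-1/3)=-6.0000
Confirm numerically:
  x=-5.787: |R|=0.97576 <1
  x=-4.328: |R|=0.77183 <1
  x=-2.835: |R|=0.45758 <1
  x=-2.543: |R|=0.37633 <1
  x=-6.413: |R|=1.04388 >1
  x=-6.087: |R|=1.00957 >1
Interval (-6.0000, 0).

z∈(-6.0000,0).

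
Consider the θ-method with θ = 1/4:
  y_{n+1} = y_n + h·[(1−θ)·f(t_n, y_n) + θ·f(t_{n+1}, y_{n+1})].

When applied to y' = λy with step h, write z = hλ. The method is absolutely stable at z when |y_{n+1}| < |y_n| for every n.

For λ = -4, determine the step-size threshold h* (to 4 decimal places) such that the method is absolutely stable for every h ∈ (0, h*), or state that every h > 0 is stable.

(-4.0000,0); λ=-4 ⇒ h* = (4)/4 = 1.0000.

Set f=λy, z=hλ:
  y_{n+1} = y_n + z·[3/4·y_n + 1/4·y_{n+1}] ⇒ (1 − 1/4z)y_{n+1} = (1 + 3/4z)y_n
  R(z) = (1 + 3/4z)/(1 − 1/4z).

Solve |R(x)|<1 on ℝ⁻.
x=-1.52: |R|=0.1014
R=−1: 1+3/4x = −1+1/4x ⇒ -1/2x=2 ⇒ x=2/(-1/2)=-4.0000
Confirm numerically:
  x=-2.304: |R|=0.46193 <1
  x=-2.251: |R|=0.44041 <1
  x=-1.972: |R|=0.32083 <1
  x=-4.254: |R|=1.06155 >1
  x=-4.212: |R|=1.05163 >1
  x=-4.049: |R|=1.01218 >1
So |R|<1 on (-4.0000, 0).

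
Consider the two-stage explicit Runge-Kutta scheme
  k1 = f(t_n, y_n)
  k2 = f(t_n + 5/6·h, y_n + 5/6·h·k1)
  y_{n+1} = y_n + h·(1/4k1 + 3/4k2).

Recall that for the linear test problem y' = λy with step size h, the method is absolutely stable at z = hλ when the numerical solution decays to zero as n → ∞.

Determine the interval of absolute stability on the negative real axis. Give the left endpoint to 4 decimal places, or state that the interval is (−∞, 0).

With y'=λy (z=hλ):
  k1=λy_n ⇒ h·k1=z·y_n;  k2=λ(1+5/6z)y_n ⇒ h·k2=z(1+5/6z)y_n
  y_{n+1}/y_n = 1 + 1/4z + 3/4z(1+5/6z) = 1 + z + 5/8z²
  R(z) = 1 + z + 5/8z².

Boundary: |R(x)|=1, x<0.
x=-1.01: |R|=0.6276
R=1: x+5/8x²=0 ⇒ x=−8/5=-1.6000; min R=1−1/(4·5/8)=0.6000>−1
Confirm numerically:
  x=-1.445: |R|=0.86002 <1
  x=-1.385: |R|=0.81389 <1
  x=-0.698: |R|=0.60650 <1
  x=-1.935: |R|=1.40514 >1
  x=-1.886: |R|=1.33712 >1
So |R|<1 on (-1.6000, 0).

z∈(-1.6000,0).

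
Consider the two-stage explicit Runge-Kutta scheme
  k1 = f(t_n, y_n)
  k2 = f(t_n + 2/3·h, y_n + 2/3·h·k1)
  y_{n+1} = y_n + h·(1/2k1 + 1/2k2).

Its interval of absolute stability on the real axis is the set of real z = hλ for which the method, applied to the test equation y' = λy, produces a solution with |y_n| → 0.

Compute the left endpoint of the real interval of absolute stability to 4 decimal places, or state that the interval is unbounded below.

left endpoint -3.0000.

On y'=λy, z=hλ:
  k1=λy_n ⇒ h·k1=z·y_n;  k2=λ(1+2/3z)y_n ⇒ h·k2=z(1+2/3z)y_n
  y_{n+1}/y_n = 1 + 1/2z + 1/2z(1+2/3z) = 1 + z + 1/3z²
  R(z) = 1 + z + 1/3z².

Solve |R(x)|<1 on ℝ⁻.
x=-1.2: |R|=0.2800
R=1: x+1/3x²=0 ⇒ x=−3=-3.0000; min R=1−1/(4·1/3)=0.2500>−1
Confirm numerically:
  x=-2.807: |R|=0.81942 <1
  x=-2.694: |R|=0.72521 <1
  x=-1.388: |R|=0.25418 <1
  x=-3.483: |R|=1.56076 >1
  x=-3.423: |R|=1.48264 >1
  x=-3.058: |R|=1.05912 >1
Interval (-3.0000, 0).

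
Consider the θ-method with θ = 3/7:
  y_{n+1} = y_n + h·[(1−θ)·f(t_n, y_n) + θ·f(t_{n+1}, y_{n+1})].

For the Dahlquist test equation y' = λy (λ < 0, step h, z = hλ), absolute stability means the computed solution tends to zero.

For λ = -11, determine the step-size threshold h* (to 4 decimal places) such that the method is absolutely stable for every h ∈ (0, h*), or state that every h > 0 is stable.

With y'=λy (z=hλ):
  y_{n+1} = y_n + z·[4/7·y_n + 3/7·y_{n+1}] ⇒ (1 − 3/7z)y_{n+1} = (1 + 4/7z)y_n
  R(z) = (1 + 4/7z)/(1 − 3/7z).

Need |R(x)|<1, x<0.
x=-0.89: |R|=0.3557
R=−1: 1+4/7x = −1+3/7x ⇒ -1/7x=2 ⇒ x=2/(-1/7)=-14.0000
Confirm numerically:
  x=-12.662: |R|=0.97026 <1
  x=-7.541: |R|=0.78196 <1
  x=-7.120: |R|=0.75740 <1
  x=-5.936: |R|=0.67494 <1
  x=-14.486: |R|=1.00963 >1
  x=-14.301: |R|=1.00603 >1
  x=-14.189: |R|=1.00381 >1
So |R|<1 on (-14.0000, 0).

(-14.0000,0); λ=-11 ⇒ h* = (14)/11 = 1.2727.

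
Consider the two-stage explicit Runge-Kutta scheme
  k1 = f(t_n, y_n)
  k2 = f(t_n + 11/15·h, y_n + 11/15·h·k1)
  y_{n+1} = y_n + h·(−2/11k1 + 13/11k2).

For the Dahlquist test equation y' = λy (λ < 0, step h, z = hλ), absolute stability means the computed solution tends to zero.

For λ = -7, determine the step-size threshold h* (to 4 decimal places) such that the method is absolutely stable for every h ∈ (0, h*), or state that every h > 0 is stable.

(-1.1538,0); λ=-7 ⇒ h* = (15/13)/7 = 0.1648.

Test eqn y'=λy, z=hλ:
  k1=λy_n ⇒ h·k1=z·y_n;  k2=λ(1+11/15z)y_n ⇒ h·k2=z(1+11/15z)y_n
  y_{n+1}/y_n = 1 − 2/11z + 13/11z(1+11/15z) = 1 + z + 13/15z²
  so R(z) = 1 + z + 13/15z².

Find x<0 with |R(x)|<1.
x=-0.58: |R|=0.7115
R=1: x+13/15x²=0 ⇒ x=−15/13=-1.1538; min R=1−1/(4·13/15)=0.7115>−1
Confirm numerically:
  x=-1.078: |R|=0.92914 <1
  x=-0.962: |R|=0.84005 <1
  x=-0.753: |R|=0.73841 <1
  x=-0.608: |R|=0.71238 <1
  x=-1.550: |R|=1.53217 >1
  x=-1.281: |R|=1.14117 >1
Stable set (-1.1538, 0).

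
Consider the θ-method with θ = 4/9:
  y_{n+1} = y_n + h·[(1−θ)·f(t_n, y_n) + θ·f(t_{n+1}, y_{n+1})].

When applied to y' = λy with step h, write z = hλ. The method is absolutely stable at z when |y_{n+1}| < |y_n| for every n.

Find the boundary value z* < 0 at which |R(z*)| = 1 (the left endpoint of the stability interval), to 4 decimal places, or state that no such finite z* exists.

left endpoint -18.0000.

Test eqn y'=λy, z=hλ:
  y_{n+1} = y_n + z·[5/9·y_n + 4/9·y_{n+1}] ⇒ (1 − 4/9z)y_{n+1} = (1 + 5/9z)y_n
  so R(z) = (1 + 5/9z)/(1 − 4/9z).

Solve |R(x)|<1 on ℝ⁻.
x=-0.63: |R|=0.5078
R=−1: 1+5/9x = −1+4/9x ⇒ -1/9x=2 ⇒ x=2/(-1/9)=-18.0000
Confirm numerically:
  x=-15.910: |R|=0.97123 <1
  x=-13.249: |R|=0.92337 <1
  x=-12.522: |R|=0.90729 <1
  x=-18.500: |R|=1.00602 >1
  x=-18.477: |R|=1.00575 >1
  x=-18.411: |R|=1.00497 >1
So |R|<1 on (-18.0000, 0).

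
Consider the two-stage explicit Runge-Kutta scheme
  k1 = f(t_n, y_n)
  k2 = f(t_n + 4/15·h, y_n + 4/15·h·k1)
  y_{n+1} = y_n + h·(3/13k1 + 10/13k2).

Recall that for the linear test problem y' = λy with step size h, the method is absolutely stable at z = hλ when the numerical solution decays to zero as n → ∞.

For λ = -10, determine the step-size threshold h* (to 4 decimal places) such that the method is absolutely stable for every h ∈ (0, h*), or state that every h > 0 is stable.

With y'=λy (z=hλ):
  k1=λy_n ⇒ h·k1=z·y_n;  k2=λ(1+4/15z)y_n ⇒ h·k2=z(1+4/15z)y_n
  y_{n+1}/y_n = 1 + 3/13z + 10/13z(1+4/15z) = 1 + z + 8/39z²
  so R(z) = 1 + z + 8/39z².

Solve |R(x)|<1 on ℝ⁻.
x=-1.05: |R|=0.1762
R=1: x+8/39x²=0 ⇒ x=−39/8=-4.8750; min R=1−1/(4·8/39)=-0.2188>−1
Confirm numerically:
  x=-3.312: |R|=0.06188 <1
  x=-3.189: |R|=0.10290 <1
  x=-2.382: |R|=0.21812 <1
  x=-5.241: |R|=1.39348 >1
  x=-5.175: |R|=1.31846 >1
So |R|<1 on (-4.8750, 0).

(-4.8750,0); λ=-10 ⇒ h* = (39/8)/10 = 0.4875.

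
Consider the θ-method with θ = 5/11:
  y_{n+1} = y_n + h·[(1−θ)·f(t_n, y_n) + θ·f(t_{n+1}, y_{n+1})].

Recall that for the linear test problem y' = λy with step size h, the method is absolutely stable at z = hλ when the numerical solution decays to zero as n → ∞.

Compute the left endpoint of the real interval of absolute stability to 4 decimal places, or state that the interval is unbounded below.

Test eqn y'=λy, z=hλ:
  y_{n+1} = y_n + z·[6/11·y_n + 5/11·y_{n+1}] ⇒ (1 − 5/11z)y_{n+1} = (1 + 6/11z)y_n
  R(z) = (1 + 6/11z)/(1 − 5/11z).

Find x<0 with |R(x)|<1.
x=-1.62: |R|=0.0670
R=−1: 1+6/11x = −1+5/11x ⇒ -1/11x=2 ⇒ x=2/(-1/11)=-22.0000
Confirm numerically:
  x=-21.885: |R|=0.99905 <1
  x=-14.917: |R|=0.91724 <1
  x=-14.287: |R|=0.90644 <1
  x=-12.226: |R|=0.86449 <1
  x=-22.307: |R|=1.00251 >1
  x=-22.178: |R|=1.00146 >1
Stable set (-22.0000, 0).

z* = -22.0000.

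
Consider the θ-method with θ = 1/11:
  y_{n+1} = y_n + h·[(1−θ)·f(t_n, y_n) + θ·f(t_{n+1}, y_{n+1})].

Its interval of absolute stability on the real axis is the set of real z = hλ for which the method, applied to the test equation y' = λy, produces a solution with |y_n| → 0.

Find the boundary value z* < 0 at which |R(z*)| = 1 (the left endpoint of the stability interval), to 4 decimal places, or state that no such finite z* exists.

left endpoint -2.4444.

On y'=λy, z=hλ:
  y_{n+1} = y_n + z·[10/11·y_n + 1/11·y_{n+1}] ⇒ (1 − 1/11z)y_{n+1} = (1 + 10/11z)y_n
  R(z) = (1 + 10/11z)/(1 − 1/11z).

Boundary: |R(x)|=1, x<0.
x=-0.79: |R|=0.2629
R=−1: 1+10/11x = −1+1/11x ⇒ -9/11x=2 ⇒ x=2/(-9/11)=-2.4444
Confirm numerically:
  x=-2.005: |R|=0.69589 <1
  x=-1.477: |R|=0.30216 <1
  x=-1.416: |R|=0.25451 <1
  x=-2.659: |R|=1.14137 >1
  x=-2.513: |R|=1.04566 >1
Stable set (-2.4444, 0).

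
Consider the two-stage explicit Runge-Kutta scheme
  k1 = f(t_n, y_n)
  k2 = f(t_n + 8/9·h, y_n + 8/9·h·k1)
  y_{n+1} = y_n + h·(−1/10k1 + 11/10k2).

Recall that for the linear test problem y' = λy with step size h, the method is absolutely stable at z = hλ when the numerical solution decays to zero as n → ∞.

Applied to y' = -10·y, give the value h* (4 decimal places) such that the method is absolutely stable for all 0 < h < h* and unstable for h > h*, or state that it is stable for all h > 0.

(-1.0227,0); λ=-10 ⇒ h* = (45/44)/10 = 0.1023.

Set f=λy, z=hλ:
  k1=λy_n ⇒ h·k1=z·y_n;  k2=λ(1+8/9z)y_n ⇒ h·k2=z(1+8/9z)y_n
  y_{n+1}/y_n = 1 − 1/10z + 11/10z(1+8/9z) = 1 + z + 44/45z²
  so R(z) = 1 + z + 44/45z².

Solve |R(x)|<1 on ℝ⁻.
x=-0.55: |R|=0.7458
R=1: x+44/45x²=0 ⇒ x=−45/44=-1.0227; min R=1−1/(4·44/45)=0.7443>−1
Confirm numerically:
  x=-0.832: |R|=0.84484 <1
  x=-0.713: |R|=0.78407 <1
  x=-0.706: |R|=0.78136 <1
  x=-0.460: |R|=0.74690 <1
  x=-1.454: |R|=1.61314 >1
  x=-1.330: |R|=1.39959 >1
  x=-1.147: |R|=1.13937 >1
Interval (-1.0227, 0).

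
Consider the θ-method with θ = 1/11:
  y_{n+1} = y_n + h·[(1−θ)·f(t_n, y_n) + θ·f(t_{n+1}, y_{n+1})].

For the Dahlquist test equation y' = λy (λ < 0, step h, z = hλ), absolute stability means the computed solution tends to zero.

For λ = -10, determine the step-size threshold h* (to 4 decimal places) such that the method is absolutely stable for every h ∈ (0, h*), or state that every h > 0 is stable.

(-2.4444,0); λ=-10 ⇒ h* = (22/9)/10 = 0.2444.

On y'=λy, z=hλ:
  y_{n+1} = y_n + z·[10/11·y_n + 1/11·y_{n+1}] ⇒ (1 − 1/11z)y_{n+1} = (1 + 10/11z)y_n
  R(z) = (1 + 10/11z)/(1 − 1/11z).

Find x<0 with |R(x)|<1.
x=-0.3: |R|=0.7080
R=−1: 1+10/11x = −1+1/11x ⇒ -9/11x=2 ⇒ x=2/(-9/11)=-2.4444
Confirm numerically:
  x=-1.926: |R|=0.63902 <1
  x=-1.594: |R|=0.39225 <1
  x=-1.579: |R|=0.38079 <1
  x=-1.155: |R|=0.04525 <1
  x=-3.017: |R|=1.36763 >1
  x=-2.771: |R|=1.21342 >1
Stable set (-2.4444, 0).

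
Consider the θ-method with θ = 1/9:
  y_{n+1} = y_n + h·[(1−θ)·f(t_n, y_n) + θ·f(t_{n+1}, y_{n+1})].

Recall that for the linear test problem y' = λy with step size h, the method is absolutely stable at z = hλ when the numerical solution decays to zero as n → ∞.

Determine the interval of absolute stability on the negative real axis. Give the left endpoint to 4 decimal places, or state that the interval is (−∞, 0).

Test eqn y'=λy, z=hλ:
  y_{n+1} = y_n + z·[8/9·y_n + 1/9·y_{n+1}] ⇒ (1 − 1/9z)y_{n+1} = (1 + 8/9z)y_n
  so R(z) = (1 + 8/9z)/(1 − 1/9z).

Solve |R(x)|<1 on ℝ⁻.
x=-1.2: |R|=0.0588
R=−1: 1+8/9x = −1+1/9x ⇒ -7/9x=2 ⇒ x=2/(-7/9)=-2.5714
Confirm numerically:
  x=-1.758: |R|=0.47072 <1
  x=-1.718: |R|=0.44262 <1
  x=-1.381: |R|=0.19728 <1
  x=-3.067: |R|=1.28748 >1
  x=-2.760: |R|=1.11224 >1
Stable set (-2.5714, 0).

(-2.5714, 0).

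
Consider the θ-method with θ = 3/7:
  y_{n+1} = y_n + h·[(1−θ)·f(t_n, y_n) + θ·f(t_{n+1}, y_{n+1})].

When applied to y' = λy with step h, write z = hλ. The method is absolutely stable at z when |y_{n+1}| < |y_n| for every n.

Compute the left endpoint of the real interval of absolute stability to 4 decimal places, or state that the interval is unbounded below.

Set f=λy, z=hλ:
  y_{n+1} = y_n + z·[4/7·y_n + 3/7·y_{n+1}] ⇒ (1 − 3/7z)y_{n+1} = (1 + 4/7z)y_n
  Hence R(z) = (1 + 4/7z)/(1 − 3/7z).

Need |R(x)|<1, x<0.
x=-1.64: |R|=0.0369
R=−1: 1+4/7x = −1+3/7x ⇒ -1/7x=2 ⇒ x=2/(-1/7)=-14.0000
Confirm numerically:
  x=-7.451: |R|=0.77689 <1
  x=-6.753: |R|=0.73414 <1
  x=-6.496: |R|=0.71670 <1
  x=-14.582: |R|=1.01147 >1
  x=-14.493: |R|=1.00977 >1
Interval (-14.0000, 0).

z* = -14.0000.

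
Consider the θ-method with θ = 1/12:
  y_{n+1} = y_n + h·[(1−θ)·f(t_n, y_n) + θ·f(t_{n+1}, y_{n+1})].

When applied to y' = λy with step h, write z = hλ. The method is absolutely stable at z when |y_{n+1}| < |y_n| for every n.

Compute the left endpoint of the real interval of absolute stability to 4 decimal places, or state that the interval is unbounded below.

With y'=λy (z=hλ):
  y_{n+1} = y_n + z·[11/12·y_n + 1/12·y_{n+1}] ⇒ (1 − 1/12z)y_{n+1} = (1 + 11/12z)y_n
  R(z) = (1 + 11/12z)/(1 − 1/12z).

Boundary: |R(x)|=1, x<0.
x=-0.91: |R|=0.1541
R=−1: 1+11/12x = −1+1/12x ⇒ -5/6x=2 ⇒ x=2/(-5/6)=-2.4000
Confirm numerically:
  x=-2.058: |R|=0.75672 <1
  x=-1.684: |R|=0.47676 <1
  x=-1.356: |R|=0.21833 <1
  x=-1.278: |R|=0.15499 <1
  x=-2.968: |R|=1.37948 >1
  x=-2.783: |R|=1.25908 >1
Stable set (-2.4000, 0).

left endpoint -2.4000.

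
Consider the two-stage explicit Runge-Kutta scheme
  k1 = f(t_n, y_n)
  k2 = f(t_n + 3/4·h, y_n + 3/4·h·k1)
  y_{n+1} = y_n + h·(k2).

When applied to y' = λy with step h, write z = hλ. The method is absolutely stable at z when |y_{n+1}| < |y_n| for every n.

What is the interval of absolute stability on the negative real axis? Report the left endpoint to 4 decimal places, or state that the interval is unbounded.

On y'=λy, z=hλ:
  k1=λy_n ⇒ h·k1=z·y_n;  k2=λ(1+3/4z)y_n ⇒ h·k2=z(1+3/4z)y_n
  y_{n+1}/y_n = 1 + z(1+3/4z) = 1 + z + 3/4z²
  so R(z) = 1 + z + 3/4z².

Solve |R(x)|<1 on ℝ⁻.
x=-1.35: |R|=1.0169
R=1: x+3/4x²=0 ⇒ x=−4/3=-1.3333; min R=1−1/(4·3/4)=0.6667>−1
Confirm numerically:
  x=-1.082: |R|=0.79604 <1
  x=-0.898: |R|=0.70680 <1
  x=-0.652: |R|=0.66683 <1
  x=-0.581: |R|=0.67217 <1
  x=-1.513: |R|=1.20388 >1
  x=-1.477: |R|=1.15915 >1
So |R|<1 on (-1.3333, 0).

z∈(-1.3333,0).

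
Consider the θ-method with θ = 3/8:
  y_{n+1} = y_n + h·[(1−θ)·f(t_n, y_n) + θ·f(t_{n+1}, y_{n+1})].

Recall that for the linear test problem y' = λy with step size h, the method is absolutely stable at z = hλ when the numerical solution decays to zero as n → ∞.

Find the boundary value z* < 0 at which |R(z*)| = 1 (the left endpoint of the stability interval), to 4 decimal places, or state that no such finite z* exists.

z* = -8.0000.

On y'=λy, z=hλ:
  y_{n+1} = y_n + z·[5/8·y_n + 3/8·y_{n+1}] ⇒ (1 − 3/8z)y_{n+1} = (1 + 5/8z)y_n
  so R(z) = (1 + 5/8z)/(1 − 3/8z).

Need |R(x)|<1, x<0.
x=-1.06: |R|=0.2415
R=−1: 1+5/8x = −1+3/8x ⇒ -1/4x=2 ⇒ x=2/(-1/4)=-8.0000
Confirm numerically:
  x=-7.443: |R|=0.96327 <1
  x=-7.416: |R|=0.96139 <1
  x=-7.360: |R|=0.95745 <1
  x=-8.399: |R|=1.02404 >1
  x=-8.299: |R|=1.01818 >1
Stable set (-8.0000, 0).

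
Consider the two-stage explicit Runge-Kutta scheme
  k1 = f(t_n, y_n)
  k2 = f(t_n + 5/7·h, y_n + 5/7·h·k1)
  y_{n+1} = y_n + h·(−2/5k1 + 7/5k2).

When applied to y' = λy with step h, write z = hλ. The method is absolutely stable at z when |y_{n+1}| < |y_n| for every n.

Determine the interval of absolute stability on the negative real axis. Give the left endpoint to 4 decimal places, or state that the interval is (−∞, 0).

With y'=λy (z=hλ):
  k1=λy_n ⇒ h·k1=z·y_n;  k2=λ(1+5/7z)y_n ⇒ h·k2=z(1+5/7z)y_n
  y_{n+1}/y_n = 1 − 2/5z + 7/5z(1+5/7z) = 1 + z + z²
  R(z) = 1 + z + z².

Solve |R(x)|<1 on ℝ⁻.
x=-1.61: |R|=1.9821
R=1: x+1x²=0 ⇒ x=−1=-1.0000; min R=1−1/(4·1)=0.7500>−1
Confirm numerically:
  x=-0.958: |R|=0.95976 <1
  x=-0.779: |R|=0.82784 <1
  x=-0.736: |R|=0.80570 <1
  x=-0.462: |R|=0.75144 <1
  x=-1.581: |R|=1.91856 >1
  x=-1.241: |R|=1.29908 >1
  x=-1.183: |R|=1.21649 >1
Interval (-1.0000, 0).

(-1.0000, 0).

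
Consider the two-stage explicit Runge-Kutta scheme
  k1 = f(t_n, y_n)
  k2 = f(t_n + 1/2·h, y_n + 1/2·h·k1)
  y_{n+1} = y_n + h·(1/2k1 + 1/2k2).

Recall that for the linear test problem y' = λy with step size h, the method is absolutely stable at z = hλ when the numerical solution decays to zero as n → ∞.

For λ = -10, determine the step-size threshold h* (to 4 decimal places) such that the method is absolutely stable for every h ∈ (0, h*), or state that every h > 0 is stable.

Set f=λy, z=hλ:
  k1=λy_n ⇒ h·k1=z·y_n;  k2=λ(1+1/2z)y_n ⇒ h·k2=z(1+1/2z)y_n
  y_{n+1}/y_n = 1 + 1/2z + 1/2z(1+1/2z) = 1 + z + 1/4z²
  Hence R(z) = 1 + z + 1/4z².

Find x<0 with |R(x)|<1.
x=-1.09: |R|=0.2070
R=1: x+1/4x²=0 ⇒ x=−4=-4.0000; min R=1−1/(4·1/4)=0.0000>−1
Confirm numerically:
  x=-2.721: |R|=0.12996 <1
  x=-1.919: |R|=0.00164 <1
  x=-1.647: |R|=0.03115 <1
  x=-4.164: |R|=1.17072 >1
  x=-4.142: |R|=1.14704 >1
Stable set (-4.0000, 0).

(-4.0000,0); λ=-10 ⇒ h* = (4)/10 = 0.4000.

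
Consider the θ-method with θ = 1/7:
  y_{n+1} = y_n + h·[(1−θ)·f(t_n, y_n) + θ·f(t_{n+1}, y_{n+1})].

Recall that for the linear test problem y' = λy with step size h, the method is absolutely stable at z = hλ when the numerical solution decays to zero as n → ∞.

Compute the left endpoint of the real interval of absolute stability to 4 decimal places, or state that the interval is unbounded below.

On y'=λy, z=hλ:
  y_{n+1} = y_n + z·[6/7·y_n + 1/7·y_{n+1}] ⇒ (1 − 1/7z)y_{n+1} = (1 + 6/7z)y_n
  so R(z) = (1 + 6/7z)/(1 − 1/7z).

Find x<0 with |R(x)|<1.
x=-1.05: |R|=0.0870
R=−1: 1+6/7x = −1+1/7x ⇒ -5/7x=2 ⇒ x=2/(-5/7)=-2.8000
Confirm numerically:
  x=-2.771: |R|=0.98516 <1
  x=-2.323: |R|=0.74418 <1
  x=-2.273: |R|=0.71584 <1
  x=-3.378: |R|=1.27847 >1
  x=-2.894: |R|=1.04750 >1
Interval (-2.8000, 0).

z* = -2.8000.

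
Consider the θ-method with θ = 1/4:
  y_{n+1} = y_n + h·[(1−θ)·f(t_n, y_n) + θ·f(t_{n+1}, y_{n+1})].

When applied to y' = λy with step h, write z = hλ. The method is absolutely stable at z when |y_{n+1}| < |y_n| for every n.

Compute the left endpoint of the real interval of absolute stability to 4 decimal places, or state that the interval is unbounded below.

Test eqn y'=λy, z=hλ:
  y_{n+1} = y_n + z·[3/4·y_n + 1/4·y_{n+1}] ⇒ (1 − 1/4z)y_{n+1} = (1 + 3/4z)y_n
  Hence R(z) = (1 + 3/4z)/(1 − 1/4z).

Boundary: |R(x)|=1, x<0.
x=-0.88: |R|=0.2787
R=−1: 1+3/4x = −1+1/4x ⇒ -1/2x=2 ⇒ x=2/(-1/2)=-4.0000
Confirm numerically:
  x=-3.598: |R|=0.89418 <1
  x=-3.457: |R|=0.85437 <1
  x=-1.928: |R|=0.30094 <1
  x=-4.376: |R|=1.08978 >1
  x=-4.318: |R|=1.07646 >1
So |R|<1 on (-4.0000, 0).

z* = -4.0000.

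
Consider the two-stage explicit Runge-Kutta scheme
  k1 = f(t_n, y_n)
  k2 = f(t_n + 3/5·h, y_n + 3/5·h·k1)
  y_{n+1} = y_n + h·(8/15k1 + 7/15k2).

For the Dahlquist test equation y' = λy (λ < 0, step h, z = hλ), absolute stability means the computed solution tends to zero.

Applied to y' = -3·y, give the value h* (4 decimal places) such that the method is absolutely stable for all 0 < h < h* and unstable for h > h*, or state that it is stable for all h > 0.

(-3.5714,0); λ=-3 ⇒ h* = (25/7)/3 = 1.1905.

On y'=λy, z=hλ:
  k1=λy_n ⇒ h·k1=z·y_n;  k2=λ(1+3/5z)y_n ⇒ h·k2=z(1+3/5z)y_n
  y_{n+1}/y_n = 1 + 8/15z + 7/15z(1+3/5z) = 1 + z + 7/25z²
  Hence R(z) = 1 + z + 7/25z².

Need |R(x)|<1, x<0.
x=-1.04: |R|=0.2628
R=1: x+7/25x²=0 ⇒ x=−25/7=-3.5714; min R=1−1/(4·7/25)=0.1071>−1
Confirm numerically:
  x=-2.630: |R|=0.30673 <1
  x=-2.009: |R|=0.12110 <1
  x=-1.662: |R|=0.11143 <1
  x=-4.091: |R|=1.59516 >1
  x=-3.754: |R|=1.19190 >1
  x=-3.743: |R|=1.17981 >1
Interval (-3.5714, 0).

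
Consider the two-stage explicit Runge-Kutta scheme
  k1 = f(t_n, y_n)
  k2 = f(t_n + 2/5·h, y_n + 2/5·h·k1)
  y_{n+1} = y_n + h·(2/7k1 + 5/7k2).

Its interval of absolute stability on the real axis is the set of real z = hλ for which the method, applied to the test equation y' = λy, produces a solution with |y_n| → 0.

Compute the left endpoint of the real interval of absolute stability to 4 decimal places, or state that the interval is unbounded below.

z* = -3.5000.

Test eqn y'=λy, z=hλ:
  k1=λy_n ⇒ h·k1=z·y_n;  k2=λ(1+2/5z)y_n ⇒ h·k2=z(1+2/5z)y_n
  y_{n+1}/y_n = 1 + 2/7z + 5/7z(1+2/5z) = 1 + z + 2/7z²
  R(z) = 1 + z + 2/7z².

Need |R(x)|<1, x<0.
x=-0.75: |R|=0.4107
R=1: x+2/7x²=0 ⇒ x=−7/2=-3.5000; min R=1−1/(4·2/7)=0.1250>−1
Confirm numerically:
  x=-3.412: |R|=0.91421 <1
  x=-3.089: |R|=0.63726 <1
  x=-2.652: |R|=0.35746 <1
  x=-1.512: |R|=0.14118 <1
  x=-4.092: |R|=1.69213 >1
  x=-3.824: |R|=1.35399 >1
  x=-3.522: |R|=1.02214 >1
Interval (-3.5000, 0).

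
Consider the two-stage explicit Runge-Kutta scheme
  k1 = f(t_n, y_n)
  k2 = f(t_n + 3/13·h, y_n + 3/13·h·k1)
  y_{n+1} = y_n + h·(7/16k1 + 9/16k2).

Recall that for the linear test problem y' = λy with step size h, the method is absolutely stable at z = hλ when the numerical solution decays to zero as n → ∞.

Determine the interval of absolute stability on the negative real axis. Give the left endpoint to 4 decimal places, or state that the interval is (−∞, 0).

On y'=λy, z=hλ:
  k1=λy_n ⇒ h·k1=z·y_n;  k2=λ(1+3/13z)y_n ⇒ h·k2=z(1+3/13z)y_n
  y_{n+1}/y_n = 1 + 7/16z + 9/16z(1+3/13z) = 1 + z + 27/208z²
  Hence R(z) = 1 + z + 27/208z².

Need |R(x)|<1, x<0.
x=-1.51: |R|=0.2140
R=1: x+27/208x²=0 ⇒ x=−208/27=-7.7037; min R=1−1/(4·27/208)=-0.9259>−1
Confirm numerically:
  x=-6.311: |R|=0.14093 <1
  x=-5.725: |R|=0.47047 <1
  x=-4.461: |R|=0.87776 <1
  x=-3.266: |R|=0.88137 <1
  x=-8.002: |R|=1.30985 >1
  x=-7.983: |R|=1.28942 >1
  x=-7.800: |R|=1.09750 >1
So |R|<1 on (-7.7037, 0).

z∈(-7.7037,0).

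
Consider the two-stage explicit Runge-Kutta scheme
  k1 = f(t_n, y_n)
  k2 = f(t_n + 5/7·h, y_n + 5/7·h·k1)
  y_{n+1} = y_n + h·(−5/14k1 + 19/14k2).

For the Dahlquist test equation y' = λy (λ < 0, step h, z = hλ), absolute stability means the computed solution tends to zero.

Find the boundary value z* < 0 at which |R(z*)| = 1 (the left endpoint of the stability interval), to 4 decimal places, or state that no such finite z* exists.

z* = -1.0316.

Set f=λy, z=hλ:
  k1=λy_n ⇒ h·k1=z·y_n;  k2=λ(1+5/7z)y_n ⇒ h·k2=z(1+5/7z)y_n
  y_{n+1}/y_n = 1 − 5/14z + 19/14z(1+5/7z) = 1 + z + 95/98z²
  Hence R(z) = 1 + z + 95/98z².

Find x<0 with |R(x)|<1.
x=-1.67: |R|=2.0335
R=1: x+95/98x²=0 ⇒ x=−98/95=-1.0316; min R=1−1/(4·95/98)=0.7421>−1
Confirm numerically:
  x=-0.831: |R|=0.83842 <1
  x=-0.757: |R|=0.79851 <1
  x=-0.629: |R|=0.75453 <1
  x=-0.619: |R|=0.75243 <1
  x=-1.422: |R|=1.53818 >1
  x=-1.159: |R|=1.14316 >1
  x=-1.077: |R|=1.04742 >1
So |R|<1 on (-1.0316, 0).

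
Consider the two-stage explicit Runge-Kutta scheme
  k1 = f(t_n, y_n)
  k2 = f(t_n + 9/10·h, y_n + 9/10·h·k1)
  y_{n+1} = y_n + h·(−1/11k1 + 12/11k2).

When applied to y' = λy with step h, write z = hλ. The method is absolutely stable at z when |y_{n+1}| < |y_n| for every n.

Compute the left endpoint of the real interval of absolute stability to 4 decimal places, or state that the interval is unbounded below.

z* = -1.0185.

On y'=λy, z=hλ:
  k1=λy_n ⇒ h·k1=z·y_n;  k2=λ(1+9/10z)y_n ⇒ h·k2=z(1+9/10z)y_n
  y_{n+1}/y_n = 1 − 1/11z + 12/11z(1+9/10z) = 1 + z + 54/55z²
  R(z) = 1 + z + 54/55z².

Find x<0 with |R(x)|<1.
x=-1.65: |R|=2.0230
R=1: x+54/55x²=0 ⇒ x=−55/54=-1.0185; min R=1−1/(4·54/55)=0.7454>−1
Confirm numerically:
  x=-0.925: |R|=0.91507 <1
  x=-0.564: |R|=0.74831 <1
  x=-0.538: |R|=0.74618 <1
  x=-0.452: |R|=0.74859 <1
  x=-1.515: |R|=1.73849 >1
  x=-1.218: |R|=1.23855 >1
  x=-1.187: |R|=1.19635 >1
So |R|<1 on (-1.0185, 0).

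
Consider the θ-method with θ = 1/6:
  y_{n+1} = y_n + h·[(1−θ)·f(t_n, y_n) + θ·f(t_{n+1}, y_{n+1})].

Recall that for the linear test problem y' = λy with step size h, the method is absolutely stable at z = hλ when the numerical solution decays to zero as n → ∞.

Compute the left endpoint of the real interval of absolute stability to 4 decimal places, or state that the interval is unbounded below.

Set f=λy, z=hλ:
  y_{n+1} = y_n + z·[5/6·y_n + 1/6·y_{n+1}] ⇒ (1 − 1/6z)y_{n+1} = (1 + 5/6z)y_n
  so R(z) = (1 + 5/6z)/(1 − 1/6z).

Boundary: |R(x)|=1, x<0.
x=-1.63: |R|=0.2818
R=−1: 1+5/6x = −1+1/6x ⇒ -2/3x=2 ⇒ x=2/(-2/3)=-3.0000
Confirm numerically:
  x=-2.338: |R|=0.68242 <1
  x=-2.073: |R|=0.54069 <1
  x=-1.839: |R|=0.40758 <1
  x=-1.262: |R|=0.04269 <1
  x=-3.572: |R|=1.23903 >1
  x=-3.142: |R|=1.06213 >1
Stable set (-3.0000, 0).

left endpoint -3.0000.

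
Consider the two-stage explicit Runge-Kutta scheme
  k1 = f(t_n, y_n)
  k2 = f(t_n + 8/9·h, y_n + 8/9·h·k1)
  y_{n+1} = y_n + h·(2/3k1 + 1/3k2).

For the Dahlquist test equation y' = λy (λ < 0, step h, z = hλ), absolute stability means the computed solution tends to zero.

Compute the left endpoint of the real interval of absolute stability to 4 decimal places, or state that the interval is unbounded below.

left endpoint -3.3750.

Test eqn y'=λy, z=hλ:
  k1=λy_n ⇒ h·k1=z·y_n;  k2=λ(1+8/9z)y_n ⇒ h·k2=z(1+8/9z)y_n
  y_{n+1}/y_n = 1 + 2/3z + 1/3z(1+8/9z) = 1 + z + 8/27z²
  ⇒ R(z) = 1 + z + 8/27z².

Boundary: |R(x)|=1, x<0.
x=-1.41: |R|=0.1791
R=1: x+8/27x²=0 ⇒ x=−27/8=-3.3750; min R=1−1/(4·8/27)=0.1562>−1
Confirm numerically:
  x=-3.350: |R|=0.97519 <1
  x=-2.717: |R|=0.47029 <1
  x=-2.295: |R|=0.26560 <1
  x=-2.108: |R|=0.20864 <1
  x=-3.823: |R|=1.50747 >1
  x=-3.408: |R|=1.03332 >1
Interval (-3.3750, 0).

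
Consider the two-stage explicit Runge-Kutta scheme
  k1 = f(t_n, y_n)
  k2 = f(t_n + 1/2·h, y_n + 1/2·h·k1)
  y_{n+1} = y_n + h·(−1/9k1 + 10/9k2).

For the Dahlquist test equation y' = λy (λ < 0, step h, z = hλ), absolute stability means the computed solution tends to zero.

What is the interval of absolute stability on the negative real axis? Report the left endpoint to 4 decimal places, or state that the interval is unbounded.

With y'=λy (z=hλ):
  k1=λy_n ⇒ h·k1=z·y_n;  k2=λ(1+1/2z)y_n ⇒ h·k2=z(1+1/2z)y_n
  y_{n+1}/y_n = 1 − 1/9z + 10/9z(1+1/2z) = 1 + z + 5/9z²
  ⇒ R(z) = 1 + z + 5/9z².

Need |R(x)|<1, x<0.
x=-1.24: |R|=0.6142
R=1: x+5/9x²=0 ⇒ x=−9/5=-1.8000; min R=1−1/(4·5/9)=0.5500>−1
Confirm numerically:
  x=-1.667: |R|=0.87683 <1
  x=-1.501: |R|=0.75067 <1
  x=-1.337: |R|=0.65609 <1
  x=-0.931: |R|=0.55053 <1
  x=-2.389: |R|=1.78173 >1
  x=-2.318: |R|=1.66707 >1
  x=-2.269: |R|=1.59120 >1
Interval (-1.8000, 0).

z∈(-1.8000,0).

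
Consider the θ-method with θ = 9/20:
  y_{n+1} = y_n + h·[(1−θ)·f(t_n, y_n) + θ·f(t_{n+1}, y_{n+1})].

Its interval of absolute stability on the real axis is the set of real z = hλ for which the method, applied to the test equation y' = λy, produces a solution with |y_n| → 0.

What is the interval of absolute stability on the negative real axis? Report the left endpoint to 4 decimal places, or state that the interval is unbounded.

z∈(-20.0000,0).

Set f=λy, z=hλ:
  y_{n+1} = y_n + z·[11/20·y_n + 9/20·y_{n+1}] ⇒ (1 − 9/20z)y_{n+1} = (1 + 11/20z)y_n
  Hence R(z) = (1 + 11/20z)/(1 − 9/20z).

Find x<0 with |R(x)|<1.
x=-1.2: |R|=0.2208
R=−1: 1+11/20x = −1+9/20x ⇒ -1/10x=2 ⇒ x=2/(-1/10)=-20.0000
Confirm numerically:
  x=-18.485: |R|=0.98374 <1
  x=-17.634: |R|=0.97352 <1
  x=-16.308: |R|=0.95572 <1
  x=-10.012: |R|=0.81858 <1
  x=-20.451: |R|=1.00442 >1
  x=-20.237: |R|=1.00234 >1
  x=-20.208: |R|=1.00206 >1
Stable set (-20.0000, 0).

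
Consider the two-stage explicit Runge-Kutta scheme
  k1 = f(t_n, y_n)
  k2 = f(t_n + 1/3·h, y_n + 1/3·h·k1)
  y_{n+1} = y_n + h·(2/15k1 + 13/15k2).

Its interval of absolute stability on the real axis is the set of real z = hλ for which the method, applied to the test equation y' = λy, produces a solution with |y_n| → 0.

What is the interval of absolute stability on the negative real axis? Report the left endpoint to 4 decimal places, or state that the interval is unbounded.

z∈(-3.4615,0).

On y'=λy, z=hλ:
  k1=λy_n ⇒ h·k1=z·y_n;  k2=λ(1+1/3z)y_n ⇒ h·k2=z(1+1/3z)y_n
  y_{n+1}/y_n = 1 + 2/15z + 13/15z(1+1/3z) = 1 + z + 13/45z²
  so R(z) = 1 + z + 13/45z².

Boundary: |R(x)|=1, x<0.
x=-0.96: |R|=0.3062
R=1: x+13/45x²=0 ⇒ x=−45/13=-3.4615; min R=1−1/(4·13/45)=0.1346>−1
Confirm numerically:
  x=-2.478: |R|=0.29592 <1
  x=-2.460: |R|=0.28824 <1
  x=-2.051: |R|=0.16424 <1
  x=-1.926: |R|=0.14563 <1
  x=-3.975: |R|=1.58962 >1
  x=-3.826: |R|=1.40284 >1
Interval (-3.4615, 0).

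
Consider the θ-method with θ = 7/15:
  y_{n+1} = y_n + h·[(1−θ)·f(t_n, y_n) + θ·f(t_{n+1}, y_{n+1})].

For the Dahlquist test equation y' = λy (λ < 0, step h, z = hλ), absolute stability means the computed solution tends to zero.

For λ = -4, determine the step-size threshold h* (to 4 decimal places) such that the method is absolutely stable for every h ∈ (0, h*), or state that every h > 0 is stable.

With y'=λy (z=hλ):
  y_{n+1} = y_n + z·[8/15·y_n + 7/15·y_{n+1}] ⇒ (1 − 7/15z)y_{n+1} = (1 + 8/15z)y_n
  R(z) = (1 + 8/15z)/(1 − 7/15z).

Need |R(x)|<1, x<0.
x=-0.39: |R|=0.6701
R=−1: 1+8/15x = −1+7/15x ⇒ -1/15x=2 ⇒ x=2/(-1/15)=-30.0000
Confirm numerically:
  x=-23.803: |R|=0.96588 <1
  x=-20.634: |R|=0.94126 <1
  x=-14.926: |R|=0.87384 <1
  x=-30.326: |R|=1.00143 >1
  x=-30.036: |R|=1.00016 >1
Interval (-30.0000, 0).

(-30.0000,0); λ=-4 ⇒ h* = (30)/4 = 7.5000.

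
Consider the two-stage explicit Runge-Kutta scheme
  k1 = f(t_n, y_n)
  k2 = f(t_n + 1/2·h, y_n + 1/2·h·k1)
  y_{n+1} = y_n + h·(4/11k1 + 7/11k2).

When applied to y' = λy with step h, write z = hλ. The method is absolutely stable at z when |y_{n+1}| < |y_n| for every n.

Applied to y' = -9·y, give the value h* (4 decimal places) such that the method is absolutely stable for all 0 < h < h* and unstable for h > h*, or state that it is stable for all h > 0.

(-3.1429,0); λ=-9 ⇒ h* = (22/7)/9 = 0.3492.

Set f=λy, z=hλ:
  k1=λy_n ⇒ h·k1=z·y_n;  k2=λ(1+1/2z)y_n ⇒ h·k2=z(1+1/2z)y_n
  y_{n+1}/y_n = 1 + 4/11z + 7/11z(1+1/2z) = 1 + z + 7/22z²
  so R(z) = 1 + z + 7/22z².

Solve |R(x)|<1 on ℝ⁻.
x=-1.73: |R|=0.2223
R=1: x+7/22x²=0 ⇒ x=−22/7=-3.1429; min R=1−1/(4·7/22)=0.2143>−1
Confirm numerically:
  x=-3.075: |R|=0.93361 <1
  x=-2.047: |R|=0.28625 <1
  x=-1.641: |R|=0.21583 <1
  x=-1.531: |R|=0.21481 <1
  x=-3.421: |R|=1.30276 >1
  x=-3.242: |R|=1.10227 >1
Interval (-3.1429, 0).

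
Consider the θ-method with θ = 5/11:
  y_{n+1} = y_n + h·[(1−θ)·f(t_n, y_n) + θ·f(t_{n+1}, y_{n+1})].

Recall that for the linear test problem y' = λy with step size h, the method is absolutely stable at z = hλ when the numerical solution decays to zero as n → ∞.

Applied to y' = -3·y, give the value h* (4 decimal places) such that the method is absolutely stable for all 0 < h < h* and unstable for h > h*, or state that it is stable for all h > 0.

Set f=λy, z=hλ:
  y_{n+1} = y_n + z·[6/11·y_n + 5/11·y_{n+1}] ⇒ (1 − 5/11z)y_{n+1} = (1 + 6/11z)y_n
  R(z) = (1 + 6/11z)/(1 − 5/11z).

Solve |R(x)|<1 on ℝ⁻.
x=-0.43: |R|=0.6403
R=−1: 1+6/11x = −1+5/11x ⇒ -1/11x=2 ⇒ x=2/(-1/11)=-22.0000
Confirm numerically:
  x=-21.810: |R|=0.99842 <1
  x=-17.035: |R|=0.94838 <1
  x=-12.508: |R|=0.87093 <1
  x=-11.980: |R|=0.85867 <1
  x=-22.507: |R|=1.00410 >1
  x=-22.092: |R|=1.00076 >1
Stable set (-22.0000, 0).

(-22.0000,0); λ=-3 ⇒ h* = (22)/3 = 7.3333.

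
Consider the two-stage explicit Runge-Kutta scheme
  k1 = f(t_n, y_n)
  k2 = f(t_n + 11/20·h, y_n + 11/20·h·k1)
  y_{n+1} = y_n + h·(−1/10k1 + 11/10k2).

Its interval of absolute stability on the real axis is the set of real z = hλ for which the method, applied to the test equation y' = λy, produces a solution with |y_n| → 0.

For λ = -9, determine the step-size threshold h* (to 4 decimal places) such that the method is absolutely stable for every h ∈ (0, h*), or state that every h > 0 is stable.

Set f=λy, z=hλ:
  k1=λy_n ⇒ h·k1=z·y_n;  k2=λ(1+11/20z)y_n ⇒ h·k2=z(1+11/20z)y_n
  y_{n+1}/y_n = 1 − 1/10z + 11/10z(1+11/20z) = 1 + z + 121/200z²
  ⇒ R(z) = 1 + z + 121/200z².

Solve |R(x)|<1 on ℝ⁻.
x=-0.58: |R|=0.6235
R=1: x+121/200x²=0 ⇒ x=−200/121=-1.6529; min R=1−1/(4·121/200)=0.5868>−1
Confirm numerically:
  x=-1.549: |R|=0.90264 <1
  x=-0.958: |R|=0.59725 <1
  x=-0.668: |R|=0.60197 <1
  x=-2.174: |R|=1.68540 >1
  x=-2.033: |R|=1.46752 >1
Stable set (-1.6529, 0).

(-1.6529,0); λ=-9 ⇒ h* = (200/121)/9 = 0.1837.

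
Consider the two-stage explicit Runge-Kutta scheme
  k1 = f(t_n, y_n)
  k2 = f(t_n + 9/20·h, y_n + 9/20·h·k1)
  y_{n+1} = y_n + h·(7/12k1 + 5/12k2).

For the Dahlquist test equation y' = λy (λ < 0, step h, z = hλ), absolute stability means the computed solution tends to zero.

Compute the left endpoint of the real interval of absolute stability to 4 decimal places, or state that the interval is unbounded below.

Test eqn y'=λy, z=hλ:
  k1=λy_n ⇒ h·k1=z·y_n;  k2=λ(1+9/20z)y_n ⇒ h·k2=z(1+9/20z)y_n
  y_{n+1}/y_n = 1 + 7/12z + 5/12z(1+9/20z) = 1 + z + 3/16z²
  ⇒ R(z) = 1 + z + 3/16z².

Need |R(x)|<1, x<0.
x=-1.01: |R|=0.1813
R=1: x+3/16x²=0 ⇒ x=−16/3=-5.3333; min R=1−1/(4·3/16)=-0.3333>−1
Confirm numerically:
  x=-4.194: |R|=0.10406 <1
  x=-3.871: |R|=0.06138 <1
  x=-3.132: |R|=0.29273 <1
  x=-2.399: |R|=0.31990 <1
  x=-5.895: |R|=1.62082 >1
  x=-5.881: |R|=1.60391 >1
  x=-5.728: |R|=1.42387 >1
Stable set (-5.3333, 0).

left endpoint -5.3333.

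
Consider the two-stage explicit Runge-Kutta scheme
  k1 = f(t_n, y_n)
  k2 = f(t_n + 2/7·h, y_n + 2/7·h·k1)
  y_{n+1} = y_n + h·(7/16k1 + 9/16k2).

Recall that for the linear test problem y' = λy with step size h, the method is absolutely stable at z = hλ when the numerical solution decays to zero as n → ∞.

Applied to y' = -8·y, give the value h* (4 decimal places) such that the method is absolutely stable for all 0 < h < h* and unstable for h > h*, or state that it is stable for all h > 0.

(-6.2222,0); λ=-8 ⇒ h* = (56/9)/8 = 0.7778.

Set f=λy, z=hλ:
  k1=λy_n ⇒ h·k1=z·y_n;  k2=λ(1+2/7z)y_n ⇒ h·k2=z(1+2/7z)y_n
  y_{n+1}/y_n = 1 + 7/16z + 9/16z(1+2/7z) = 1 + z + 9/56z²
  Hence R(z) = 1 + z + 9/56z².

Need |R(x)|<1, x<0.
x=-0.89: |R|=0.2373
R=1: x+9/56x²=0 ⇒ x=−56/9=-6.2222; min R=1−1/(4·9/56)=-0.5556>−1
Confirm numerically:
  x=-5.364: |R|=0.26015 <1
  x=-5.002: |R|=0.01907 <1
  x=-3.891: |R|=0.45780 <1
  x=-3.529: |R|=0.52749 <1
  x=-6.652: |R|=1.45946 >1
  x=-6.519: |R|=1.31093 >1
  x=-6.426: |R|=1.21045 >1
So |R|<1 on (-6.2222, 0).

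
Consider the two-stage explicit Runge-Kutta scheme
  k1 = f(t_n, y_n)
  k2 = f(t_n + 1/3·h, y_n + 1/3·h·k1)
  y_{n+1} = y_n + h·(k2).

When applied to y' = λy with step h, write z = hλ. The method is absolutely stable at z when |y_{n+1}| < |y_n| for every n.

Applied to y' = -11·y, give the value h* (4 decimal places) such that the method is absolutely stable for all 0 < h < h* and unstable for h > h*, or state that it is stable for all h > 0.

(-3.0000,0); λ=-11 ⇒ h* = (3)/11 = 0.2727.

Set f=λy, z=hλ:
  k1=λy_n ⇒ h·k1=z·y_n;  k2=λ(1+1/3z)y_n ⇒ h·k2=z(1+1/3z)y_n
  y_{n+1}/y_n = 1 + z(1+1/3z) = 1 + z + 1/3z²
  R(z) = 1 + z + 1/3z².

Find x<0 with |R(x)|<1.
x=-1.12: |R|=0.2981
R=1: x+1/3x²=0 ⇒ x=−3=-3.0000; min R=1−1/(4·1/3)=0.2500>−1
Confirm numerically:
  x=-2.553: |R|=0.61960 <1
  x=-2.024: |R|=0.34153 <1
  x=-1.755: |R|=0.27167 <1
  x=-3.290: |R|=1.31803 >1
  x=-3.249: |R|=1.26967 >1
  x=-3.182: |R|=1.19304 >1
So |R|<1 on (-3.0000, 0).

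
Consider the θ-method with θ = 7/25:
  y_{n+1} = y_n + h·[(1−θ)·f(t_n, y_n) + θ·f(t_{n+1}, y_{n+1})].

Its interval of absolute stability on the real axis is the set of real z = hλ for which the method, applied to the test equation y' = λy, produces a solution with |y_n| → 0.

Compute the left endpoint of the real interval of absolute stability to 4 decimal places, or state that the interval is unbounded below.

Test eqn y'=λy, z=hλ:
  y_{n+1} = y_n + z·[18/25·y_n + 7/25·y_{n+1}] ⇒ (1 − 7/25z)y_{n+1} = (1 + 18/25z)y_n
  ⇒ R(z) = (1 + 18/25z)/(1 − 7/25z).

Solve |R(x)|<1 on ℝ⁻.
x=-0.95: |R|=0.2496
R=−1: 1+18/25x = −1+7/25x ⇒ -11/25x=2 ⇒ x=2/(-11/25)=-4.5455
Confirm numerically:
  x=-4.031: |R|=0.89366 <1
  x=-2.318: |R|=0.40567 <1
  x=-2.267: |R|=0.38675 <1
  x=-1.916: |R|=0.24701 <1
  x=-4.833: |R|=1.05376 >1
  x=-4.744: |R|=1.03752 >1
So |R|<1 on (-4.5455, 0).

left endpoint -4.5455.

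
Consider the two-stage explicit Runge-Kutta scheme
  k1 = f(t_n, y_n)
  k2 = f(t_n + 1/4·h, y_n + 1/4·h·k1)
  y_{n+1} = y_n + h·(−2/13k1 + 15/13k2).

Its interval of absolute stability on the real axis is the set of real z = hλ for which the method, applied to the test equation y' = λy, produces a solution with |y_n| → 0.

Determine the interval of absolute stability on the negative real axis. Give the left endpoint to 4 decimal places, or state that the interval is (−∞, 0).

z∈(-3.4667,0).

Set f=λy, z=hλ:
  k1=λy_n ⇒ h·k1=z·y_n;  k2=λ(1+1/4z)y_n ⇒ h·k2=z(1+1/4z)y_n
  y_{n+1}/y_n = 1 − 2/13z + 15/13z(1+1/4z) = 1 + z + 15/52z²
  R(z) = 1 + z + 15/52z².

Solve |R(x)|<1 on ℝ⁻.
x=-1.02: |R|=0.2801
R=1: x+15/52x²=0 ⇒ x=−52/15=-3.4667; min R=1−1/(4·15/52)=0.1333>−1
Confirm numerically:
  x=-3.224: |R|=0.77432 <1
  x=-2.197: |R|=0.19535 <1
  x=-1.830: |R|=0.13603 <1
  x=-1.387: |R|=0.16793 <1
  x=-3.651: |R|=1.19413 >1
  x=-3.578: |R|=1.11491 >1
So |R|<1 on (-3.4667, 0).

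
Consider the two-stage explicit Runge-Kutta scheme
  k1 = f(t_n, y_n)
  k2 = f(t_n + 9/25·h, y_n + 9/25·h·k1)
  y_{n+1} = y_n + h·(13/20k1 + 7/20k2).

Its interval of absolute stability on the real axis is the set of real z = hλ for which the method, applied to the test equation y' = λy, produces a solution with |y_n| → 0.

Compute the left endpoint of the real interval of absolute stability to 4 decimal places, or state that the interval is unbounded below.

On y'=λy, z=hλ:
  k1=λy_n ⇒ h·k1=z·y_n;  k2=λ(1+9/25z)y_n ⇒ h·k2=z(1+9/25z)y_n
  y_{n+1}/y_n = 1 + 13/20z + 7/20z(1+9/25z) = 1 + z + 63/500z²
  so R(z) = 1 + z + 63/500z².

Solve |R(x)|<1 on ℝ⁻.
x=-0.64: |R|=0.4116
R=1: x+63/500x²=0 ⇒ x=−500/63=-7.9365; min R=1−1/(4·63/500)=-0.9841>−1
Confirm numerically:
  x=-7.257: |R|=0.37867 <1
  x=-6.366: |R|=0.25973 <1
  x=-5.859: |R|=0.53369 <1
  x=-8.474: |R|=1.57389 >1
  x=-8.343: |R|=1.42731 >1
  x=-8.264: |R|=1.34101 >1
Interval (-7.9365, 0).

z* = -7.9365.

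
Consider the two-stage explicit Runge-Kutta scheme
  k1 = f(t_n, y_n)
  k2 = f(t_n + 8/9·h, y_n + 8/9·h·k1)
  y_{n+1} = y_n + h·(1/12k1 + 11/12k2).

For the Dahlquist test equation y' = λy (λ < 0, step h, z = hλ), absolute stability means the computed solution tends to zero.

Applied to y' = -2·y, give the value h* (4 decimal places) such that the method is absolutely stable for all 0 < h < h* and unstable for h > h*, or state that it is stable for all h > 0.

(-1.2273,0); λ=-2 ⇒ h* = (27/22)/2 = 0.6136.

With y'=λy (z=hλ):
  k1=λy_n ⇒ h·k1=z·y_n;  k2=λ(1+8/9z)y_n ⇒ h·k2=z(1+8/9z)y_n
  y_{n+1}/y_n = 1 + 1/12z + 11/12z(1+8/9z) = 1 + z + 22/27z²
  ⇒ R(z) = 1 + z + 22/27z².

Boundary: |R(x)|=1, x<0.
x=-0.5: |R|=0.7037
R=1: x+22/27x²=0 ⇒ x=−27/22=-1.2273; min R=1−1/(4·22/27)=0.6932>−1
Confirm numerically:
  x=-1.007: |R|=0.81926 <1
  x=-0.820: |R|=0.72788 <1
  x=-0.804: |R|=0.72271 <1
  x=-0.679: |R|=0.69666 <1
  x=-1.754: |R|=1.75279 >1
  x=-1.378: |R|=1.16924 >1
  x=-1.371: |R|=1.16056 >1
Stable set (-1.2273, 0).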